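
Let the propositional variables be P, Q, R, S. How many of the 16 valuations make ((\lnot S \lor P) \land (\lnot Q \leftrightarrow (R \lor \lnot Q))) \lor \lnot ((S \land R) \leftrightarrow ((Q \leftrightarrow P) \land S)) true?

Initial set: {(((\lnot S \lor P) \land (\lnot Q \leftrightarrow (R \lor \lnot Q))) \lor \lnot ((S \land R) \leftrightarrow ((Q \leftrightarrow P) \land S)))}.
(((\lnot S \lor P) \land (\lnot Q \leftrightarrow (R \lor \lnot Q))) \lor \lnot ((S \land R) \leftrightarrow ((Q \leftrightarrow P) \land S))): β-rule — branch into ((\lnot S \lor P) \land (\lnot Q \leftrightarrow (R \lor \lnot Q)))  //  \lnot ((S \land R) \leftrightarrow ((Q \leftrightarrow P) \land S)).
  branch 1 (add ((\lnot S \lor P) \land (\lnot Q \leftrightarrow (R \lor \lnot Q)))):
    ((\lnot S \lor P) \land (\lnot Q \leftrightarrow (R \lor \lnot Q))): α-rule — add (\lnot S \lor P), (\lnot Q \leftrightarrow (R \lor \lnot Q)).
    (\lnot S \lor P): β-rule — branch into \lnot S  //  P.
      branch 1.1 (add \lnot S):
        (\lnot Q \leftrightarrow (R \lor \lnot Q)): β-rule — branch into \lnot Q, (R \lor \lnot Q)  //  \lnot \lnot Q, \lnot (R \lor \lnot Q).
          branch 1.1.1 (add \lnot Q, (R \lor \lnot Q)):
            (R \lor \lnot Q): β-rule — branch into R  //  \lnot Q.
              branch 1.1.1.1 (add R):
                ○ open, literals {Q=0, R=1, S=0}.
              branch 1.1.1.2 (add \lnot Q):
                ○ open, literals {Q=0, S=0}.
          branch 1.1.2 (add \lnot \lnot Q, \lnot (R \lor \lnot Q)):
            \lnot (R \lor \lnot Q): α-rule — add \lnot R, \lnot \lnot Q.
            ○ open, literals {Q=1, R=0, S=0}.
      branch 1.2 (add P):
        (\lnot Q \leftrightarrow (R \lor \lnot Q)): β-rule — branch into \lnot Q, (R \lor \lnot Q)  //  \lnot \lnot Q, \lnot (R \lor \lnot Q).
          branch 1.2.1 (add \lnot Q, (R \lor \lnot Q)):
            (R \lor \lnot Q): β-rule — branch into R  //  \lnot Q.
              branch 1.2.1.1 (add R):
                ○ open, literals {P=1, Q=0, R=1}.
              branch 1.2.1.2 (add \lnot Q):
                ○ open, literals {P=1, Q=0}.
          branch 1.2.2 (add \lnot \lnot Q, \lnot (R \lor \lnot Q)):
            \lnot (R \lor \lnot Q): α-rule — add \lnot R, \lnot \lnot Q.
            ○ open, literals {P=1, Q=1, R=0}.
  branch 2 (add \lnot ((S \land R) \leftrightarrow ((Q \leftrightarrow P) \land S))):
    \lnot ((S \land R) \leftrightarrow ((Q \leftrightarrow P) \land S)): β-rule — branch into (S \land R), \lnot ((Q \leftrightarrow P) \land S)  //  \lnot (S \land R), ((Q \leftrightarrow P) \land S).
      branch 2.1 (add (S \land R), \lnot ((Q \leftrightarrow P) \land S)):
        (S \land R): α-rule — add S, R.
        \lnot ((Q \leftrightarrow P) \land S): β-rule — branch into \lnot (Q \leftrightarrow P)  //  \lnot S.
          branch 2.1.1 (add \lnot (Q \leftrightarrow P)):
            \lnot (Q \leftrightarrow P): β-rule — branch into Q, \lnot P  //  \lnot Q, P.
              branch 2.1.1.1 (add Q, \lnot P):
                ○ open, literals {P=0, Q=1, R=1, S=1}.
              branch 2.1.1.2 (add \lnot Q, P):
                ○ open, literals {P=1, Q=0, R=1, S=1}.
          branch 2.1.2 (add \lnot S):
            × closes — contains both S and \lnot S.
      branch 2.2 (add \lnot (S \land R), ((Q \leftrightarrow P) \land S)):
        ((Q \leftrightarrow P) \land S): α-rule — add (Q \leftrightarrow P), S.
        \lnot (S \land R): β-rule — branch into \lnot S  //  \lnot R.
          branch 2.2.1 (add \lnot S):
            × closes — contains both S and \lnot S.
          branch 2.2.2 (add \lnot R):
            (Q \leftrightarrow P): β-rule — branch into Q, P  //  \lnot Q, \lnot P.
              branch 2.2.2.1 (add Q, P):
                ○ open, literals {P=1, Q=1, R=0, S=1}.
              branch 2.2.2.2 (add \lnot Q, \lnot P):
                ○ open, literals {P=0, Q=0, R=0, S=1}.
2 branches closed, 10 open.
Each open branch fixes some atoms; the unmentioned ones are free. Counting distinct full assignments: branch {Q=0, R=1, S=0} (P) contributes 2 new; branch {Q=0, S=0} (P, R) contributes 2 new; branch {Q=1, R=0, S=0} (P) contributes 2 new; branch {P=1, Q=0, R=1} (S) contributes 1 new; branch {P=1, Q=0} (R, S) contributes 1 new; branch {P=1, Q=1, R=0} (S) contributes 1 new; branch {P=0, Q=1, R=1, S=1} (none free) contributes 1 new; branch {P=1, Q=0, R=1, S=1} (none free) contributes 0 new; branch {P=1, Q=1, R=0, S=1} (none free) contributes 0 new; branch {P=0, Q=0, R=0, S=1} (none free) contributes 1 new. Total: 11.

11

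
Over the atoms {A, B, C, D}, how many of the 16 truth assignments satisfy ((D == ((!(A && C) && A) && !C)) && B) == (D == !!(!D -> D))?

Initial set: {T (((D == ((!(A && C) && A) && !C)) && B) == (D == !!(!D -> D)))}.
T (((D == ((!(A && C) && A) && !C)) && B) == (D == !!(!D -> D))): β-rule — branch into T ((D == ((!(A && C) && A) && !C)) && B), T (D == !!(!D -> D))  //  F ((D == ((!(A && C) && A) && !C)) && B), F (D == !!(!D -> D)).
  branch 1 (add T ((D == ((!(A && C) && A) && !C)) && B), T (D == !!(!D -> D))):
    T ((D == ((!(A && C) && A) && !C)) && B): α-rule — add T (D == ((!(A && C) && A) && !C)), T B.
    T (D == !!(!D -> D)): β-rule — branch into T D, T !!(!D -> D)  //  F D, F !!(!D -> D).
      branch 1.1 (add T D, T !!(!D -> D)):
        T !!(!D -> D): drop double negation, giving T (!D -> D).
        T (D == ((!(A && C) && A) && !C)): β-rule — branch into T D, T ((!(A && C) && A) && !C)  //  F D, F ((!(A && C) && A) && !C).
          branch 1.1.1 (add T D, T ((!(A && C) && A) && !C)):
            T ((!(A && C) && A) && !C): α-rule — add T (!(A && C) && A), T !C.
            T (!(A && C) && A): α-rule — add T !(A && C), T A.
            T (!D -> D): β-rule — branch into F !D  //  T D.
              branch 1.1.1.1 (add F !D):
                T !(A && C): β-rule — branch into F A  //  F C.
                  branch 1.1.1.1.1 (add F A):
                    × closes — contains both A and !A.
                  branch 1.1.1.1.2 (add F C):
                    ○ open, literals {A=1, B=1, C=0, D=1}.
              branch 1.1.1.2 (add T D):
                T !(A && C): β-rule — branch into F A  //  F C.
                  branch 1.1.1.2.1 (add F A):
                    × closes — contains both A and !A.
                  branch 1.1.1.2.2 (add F C):
                    ○ open, literals {A=1, B=1, C=0, D=1}.
          branch 1.1.2 (add F D, F ((!(A && C) && A) && !C)):
            × closes — contains both D and !D.
      branch 1.2 (add F D, F !!(!D -> D)):
        F !!(!D -> D): drop double negation, giving F (!D -> D).
        F (!D -> D): α-rule — add T !D, F D.
        T (D == ((!(A && C) && A) && !C)): β-rule — branch into T D, T ((!(A && C) && A) && !C)  //  F D, F ((!(A && C) && A) && !C).
          branch 1.2.1 (add T D, T ((!(A && C) && A) && !C)):
            × closes — contains both D and !D.
          branch 1.2.2 (add F D, F ((!(A && C) && A) && !C)):
            F ((!(A && C) && A) && !C): β-rule — branch into F (!(A && C) && A)  //  F !C.
              branch 1.2.2.1 (add F (!(A && C) && A)):
                F (!(A && C) && A): β-rule — branch into F !(A && C)  //  F A.
                  branch 1.2.2.1.1 (add F !(A && C)):
                    F !(A && C): α-rule — add T A, T C.
                    ○ open, literals {A=1, B=1, C=1, D=0}.
                  branch 1.2.2.1.2 (add F A):
                    ○ open, literals {A=0, B=1, D=0}.
              branch 1.2.2.2 (add F !C):
                ○ open, literals {B=1, C=1, D=0}.
  branch 2 (add F ((D == ((!(A && C) && A) && !C)) && B), F (D == !!(!D -> D))):
    F ((D == ((!(A && C) && A) && !C)) && B): β-rule — branch into F (D == ((!(A && C) && A) && !C))  //  F B.
      branch 2.1 (add F (D == ((!(A && C) && A) && !C))):
        F (D == !!(!D -> D)): β-rule — branch into T D, F !!(!D -> D)  //  F D, T !!(!D -> D).
          branch 2.1.1 (add T D, F !!(!D -> D)):
            F !!(!D -> D): drop double negation, giving F (!D -> D).
            F (!D -> D): α-rule — add T !D, F D.
            × closes — contains both D and !D.
          branch 2.1.2 (add F D, T !!(!D -> D)):
            T !!(!D -> D): drop double negation, giving T (!D -> D).
            F (D == ((!(A && C) && A) && !C)): β-rule — branch into T D, F ((!(A && C) && A) && !C)  //  F D, T ((!(A && C) && A) && !C).
              branch 2.1.2.1 (add T D, F ((!(A && C) && A) && !C)):
                × closes — contains both D and !D.
              branch 2.1.2.2 (add F D, T ((!(A && C) && A) && !C)):
                T ((!(A && C) && A) && !C): α-rule — add T (!(A && C) && A), T !C.
                T (!(A && C) && A): α-rule — add T !(A && C), T A.
                T (!D -> D): β-rule — branch into F !D  //  T D.
                  branch 2.1.2.2.1 (add F !D):
                    × closes — contains both D and !D.
                  branch 2.1.2.2.2 (add T D):
                    × closes — contains both D and !D.
      branch 2.2 (add F B):
        F (D == !!(!D -> D)): β-rule — branch into T D, F !!(!D -> D)  //  F D, T !!(!D -> D).
          branch 2.2.1 (add T D, F !!(!D -> D)):
            F !!(!D -> D): drop double negation, giving F (!D -> D).
            F (!D -> D): α-rule — add T !D, F D.
            × closes — contains both D and !D.
          branch 2.2.2 (add F D, T !!(!D -> D)):
            T !!(!D -> D): drop double negation, giving T (!D -> D).
            T (!D -> D): β-rule — branch into F !D  //  T D.
              branch 2.2.2.1 (add F !D):
                × closes — contains both D and !D.
              branch 2.2.2.2 (add T D):
                × closes — contains both D and !D.
11 branches closed, 5 open.
Each open branch fixes some atoms; the unmentioned ones are free. Counting distinct full assignments: branch {A=1, B=1, C=0, D=1} (none free) contributes 1 new; branch {A=1, B=1, C=0, D=1} (none free) contributes 0 new; branch {A=1, B=1, C=1, D=0} (none free) contributes 1 new; branch {A=0, B=1, D=0} (C) contributes 2 new; branch {B=1, C=1, D=0} (A) contributes 0 new. Total: 4.

4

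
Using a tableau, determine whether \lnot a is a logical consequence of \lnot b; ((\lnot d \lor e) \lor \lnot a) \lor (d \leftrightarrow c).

Initial set: {T \lnot b; T (((\lnot d \lor e) \lor \lnot a) \lor (d \leftrightarrow c)); F \lnot a}.
T (((\lnot d \lor e) \lor \lnot a) \lor (d \leftrightarrow c)): β-rule — branch into T ((\lnot d \lor e) \lor \lnot a)  //  T (d \leftrightarrow c).
  branch 1 (add T ((\lnot d \lor e) \lor \lnot a)):
    T ((\lnot d \lor e) \lor \lnot a): β-rule — branch into T (\lnot d \lor e)  //  T \lnot a.
      branch 1.1 (add T (\lnot d \lor e)):
        T (\lnot d \lor e): β-rule — branch into T \lnot d  //  T e.
          branch 1.1.1 (add T \lnot d):
            ○ open, literals {a=1, b=0, d=0}.
          branch 1.1.2 (add T e):
            ○ open, literals {a=1, b=0, e=1}.
      branch 1.2 (add T \lnot a):
        × closes — contains both a and \lnot a.
  branch 2 (add T (d \leftrightarrow c)):
    T (d \leftrightarrow c): β-rule — branch into T d, T c  //  F d, F c.
      branch 2.1 (add T d, T c):
        ○ open, literals {a=1, b=0, c=1, d=1}.
      branch 2.2 (add F d, F c):
        ○ open, literals {a=1, b=0, c=0, d=0}.
1 branch closed, 4 open.
An open branch gives a countermodel: a=1, b=0, d=0 (unmentioned atoms arbitrary); the premises hold there but the conclusion fails.

No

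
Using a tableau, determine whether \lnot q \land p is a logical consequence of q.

No

Initial set: {T q; F (\lnot q \land p)}.
F (\lnot q \land p): β-rule — branch into F \lnot q  //  F p.
  branch 1 (add F \lnot q):
    ○ open, literals {q=true}.
  branch 2 (add F p):
    ○ open, literals {p=false, q=true}.
0 branches closed, 2 open.
An open branch gives a countermodel: q=true (unmentioned atoms arbitrary); the premises hold there but the conclusion fails.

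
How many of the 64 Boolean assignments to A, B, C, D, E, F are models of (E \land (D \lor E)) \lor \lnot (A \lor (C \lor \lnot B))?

Initial set: {T ((E \land (D \lor E)) \lor \lnot (A \lor (C \lor \lnot B)))}.
T ((E \land (D \lor E)) \lor \lnot (A \lor (C \lor \lnot B))): β-rule — branch into T (E \land (D \lor E))  //  T \lnot (A \lor (C \lor \lnot B)).
  branch 1 (add T (E \land (D \lor E))):
    T (E \land (D \lor E)): α-rule — add T E, T (D \lor E).
    T (D \lor E): β-rule — branch into T D  //  T E.
      branch 1.1 (add T D):
        ○ open, literals {D=T, E=T}.
      branch 1.2 (add T E):
        ○ open, literals {E=T}.
  branch 2 (add T \lnot (A \lor (C \lor \lnot B))):
    T \lnot (A \lor (C \lor \lnot B)): α-rule — add F A, F (C \lor \lnot B).
    F (C \lor \lnot B): α-rule — add F C, F \lnot B.
    ○ open, literals {A=F, B=T, C=F}.
0 branches closed, 3 open.
Each open branch fixes some atoms; the unmentioned ones are free. Counting distinct full assignments: branch {D=T, E=T} (A, B, C, F) contributes 16 new; branch {E=T} (A, B, C, D, F) contributes 16 new; branch {A=F, B=T, C=F} (D, E, F) contributes 4 new. Total: 36.

36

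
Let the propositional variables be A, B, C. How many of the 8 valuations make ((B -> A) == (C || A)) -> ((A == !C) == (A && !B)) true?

5

Initial set: {T (((B -> A) == (C || A)) -> ((A == !C) == (A && !B)))}.
T (((B -> A) == (C || A)) -> ((A == !C) == (A && !B))): β-rule — branch into F ((B -> A) == (C || A))  //  T ((A == !C) == (A && !B)).
  branch 1 (add F ((B -> A) == (C || A))):
    F ((B -> A) == (C || A)): β-rule — branch into T (B -> A), F (C || A)  //  F (B -> A), T (C || A).
      branch 1.1 (add T (B -> A), F (C || A)):
        F (C || A): α-rule — add F C, F A.
        T (B -> A): β-rule — branch into F B  //  T A.
          branch 1.1.1 (add F B):
            ○ open, literals {A=false, B=false, C=false}.
          branch 1.1.2 (add T A):
            × closes — contains both A and !A.
      branch 1.2 (add F (B -> A), T (C || A)):
        F (B -> A): α-rule — add T B, F A.
        T (C || A): β-rule — branch into T C  //  T A.
          branch 1.2.1 (add T C):
            ○ open, literals {A=false, B=true, C=true}.
          branch 1.2.2 (add T A):
            × closes — contains both A and !A.
  branch 2 (add T ((A == !C) == (A && !B))):
    T ((A == !C) == (A && !B)): β-rule — branch into T (A == !C), T (A && !B)  //  F (A == !C), F (A && !B).
      branch 2.1 (add T (A == !C), T (A && !B)):
        T (A && !B): α-rule — add T A, T !B.
        T (A == !C): β-rule — branch into T A, T !C  //  F A, F !C.
          branch 2.1.1 (add T A, T !C):
            ○ open, literals {A=true, B=false, C=false}.
          branch 2.1.2 (add F A, F !C):
            × closes — contains both A and !A.
      branch 2.2 (add F (A == !C), F (A && !B)):
        F (A == !C): β-rule — branch into T A, F !C  //  F A, T !C.
          branch 2.2.1 (add T A, F !C):
            F (A && !B): β-rule — branch into F A  //  F !B.
              branch 2.2.1.1 (add F A):
                × closes — contains both A and !A.
              branch 2.2.1.2 (add F !B):
                ○ open, literals {A=true, B=true, C=true}.
          branch 2.2.2 (add F A, T !C):
            F (A && !B): β-rule — branch into F A  //  F !B.
              branch 2.2.2.1 (add F A):
                ○ open, literals {A=false, C=false}.
              branch 2.2.2.2 (add F !B):
                ○ open, literals {A=false, B=true, C=false}.
4 branches closed, 6 open.
Each open branch fixes some atoms; the unmentioned ones are free. Counting distinct full assignments: branch {A=false, B=false, C=false} (none free) contributes 1 new; branch {A=false, B=true, C=true} (none free) contributes 1 new; branch {A=true, B=false, C=false} (none free) contributes 1 new; branch {A=true, B=true, C=true} (none free) contributes 1 new; branch {A=false, C=false} (B) contributes 1 new; branch {A=false, B=true, C=false} (none free) contributes 0 new. Total: 5.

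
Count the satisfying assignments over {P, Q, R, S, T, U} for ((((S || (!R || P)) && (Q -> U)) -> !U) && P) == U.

16

Initial set: {(((((S || (!R || P)) && (Q -> U)) -> !U) && P) == U)}.
(((((S || (!R || P)) && (Q -> U)) -> !U) && P) == U): β-rule — branch into ((((S || (!R || P)) && (Q -> U)) -> !U) && P), U  //  !((((S || (!R || P)) && (Q -> U)) -> !U) && P), !U.
  branch 1 (add ((((S || (!R || P)) && (Q -> U)) -> !U) && P), U):
    ((((S || (!R || P)) && (Q -> U)) -> !U) && P): α-rule — add (((S || (!R || P)) && (Q -> U)) -> !U), P.
    (((S || (!R || P)) && (Q -> U)) -> !U): β-rule — branch into !((S || (!R || P)) && (Q -> U))  //  !U.
      branch 1.1 (add !((S || (!R || P)) && (Q -> U))):
        !((S || (!R || P)) && (Q -> U)): β-rule — branch into !(S || (!R || P))  //  !(Q -> U).
          branch 1.1.1 (add !(S || (!R || P))):
            !(S || (!R || P)): α-rule — add !S, !(!R || P).
            !(!R || P): α-rule — add !!R, !P.
            × closes — contains both P and !P.
          branch 1.1.2 (add !(Q -> U)):
            !(Q -> U): α-rule — add Q, !U.
            × closes — contains both U and !U.
      branch 1.2 (add !U):
        × closes — contains both U and !U.
  branch 2 (add !((((S || (!R || P)) && (Q -> U)) -> !U) && P), !U):
    !((((S || (!R || P)) && (Q -> U)) -> !U) && P): β-rule — branch into !(((S || (!R || P)) && (Q -> U)) -> !U)  //  !P.
      branch 2.1 (add !(((S || (!R || P)) && (Q -> U)) -> !U)):
        !(((S || (!R || P)) && (Q -> U)) -> !U): α-rule — add ((S || (!R || P)) && (Q -> U)), !!U.
        × closes — contains both U and !U.
      branch 2.2 (add !P):
        ○ open, literals {P=F, U=F}.
4 branches closed, 1 open.
Each open branch fixes some atoms; the unmentioned ones are free. Counting distinct full assignments: branch {P=F, U=F} (Q, R, S, T) contributes 16 new. Total: 16.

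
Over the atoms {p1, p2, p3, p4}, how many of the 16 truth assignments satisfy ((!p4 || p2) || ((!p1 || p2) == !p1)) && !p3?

8

Initial set: {T (((!p4 || p2) || ((!p1 || p2) == !p1)) && !p3)}.
T (((!p4 || p2) || ((!p1 || p2) == !p1)) && !p3): α-rule — add T ((!p4 || p2) || ((!p1 || p2) == !p1)), T !p3.
T ((!p4 || p2) || ((!p1 || p2) == !p1)): β-rule — branch into T (!p4 || p2)  //  T ((!p1 || p2) == !p1).
  branch 1 (add T (!p4 || p2)):
    T (!p4 || p2): β-rule — branch into T !p4  //  T p2.
      branch 1.1 (add T !p4):
        ○ open, literals {p3=false, p4=false}.
      branch 1.2 (add T p2):
        ○ open, literals {p2=true, p3=false}.
  branch 2 (add T ((!p1 || p2) == !p1)):
    T ((!p1 || p2) == !p1): β-rule — branch into T (!p1 || p2), T !p1  //  F (!p1 || p2), F !p1.
      branch 2.1 (add T (!p1 || p2), T !p1):
        T (!p1 || p2): β-rule — branch into T !p1  //  T p2.
          branch 2.1.1 (add T !p1):
            ○ open, literals {p1=false, p3=false}.
          branch 2.1.2 (add T p2):
            ○ open, literals {p1=false, p2=true, p3=false}.
      branch 2.2 (add F (!p1 || p2), F !p1):
        F (!p1 || p2): α-rule — add F !p1, F p2.
        ○ open, literals {p1=true, p2=false, p3=false}.
0 branches closed, 5 open.
Each open branch fixes some atoms; the unmentioned ones are free. Counting distinct full assignments: branch {p3=false, p4=false} (p1, p2) contributes 4 new; branch {p2=true, p3=false} (p1, p4) contributes 2 new; branch {p1=false, p3=false} (p2, p4) contributes 1 new; branch {p1=false, p2=true, p3=false} (p4) contributes 0 new; branch {p1=true, p2=false, p3=false} (p4) contributes 1 new. Total: 8.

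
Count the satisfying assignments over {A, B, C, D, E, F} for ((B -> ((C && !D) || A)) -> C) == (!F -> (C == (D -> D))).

48

Initial set: {(((B -> ((C && !D) || A)) -> C) == (!F -> (C == (D -> D))))}.
(((B -> ((C && !D) || A)) -> C) == (!F -> (C == (D -> D)))): β-rule — branch into ((B -> ((C && !D) || A)) -> C), (!F -> (C == (D -> D)))  //  !((B -> ((C && !D) || A)) -> C), !(!F -> (C == (D -> D))).
  branch 1 (add ((B -> ((C && !D) || A)) -> C), (!F -> (C == (D -> D)))):
    ((B -> ((C && !D) || A)) -> C): β-rule — branch into !(B -> ((C && !D) || A))  //  C.
      branch 1.1 (add !(B -> ((C && !D) || A))):
        !(B -> ((C && !D) || A)): α-rule — add B, !((C && !D) || A).
        !((C && !D) || A): α-rule — add !(C && !D), !A.
        (!F -> (C == (D -> D))): β-rule — branch into !!F  //  (C == (D -> D)).
          branch 1.1.1 (add !!F):
            !(C && !D): β-rule — branch into !C  //  !!D.
              branch 1.1.1.1 (add !C):
                ○ open, literals {A=false, B=true, C=false, F=true}.
              branch 1.1.1.2 (add !!D):
                ○ open, literals {A=false, B=true, D=true, F=true}.
          branch 1.1.2 (add (C == (D -> D))):
            !(C && !D): β-rule — branch into !C  //  !!D.
              branch 1.1.2.1 (add !C):
                (C == (D -> D)): β-rule — branch into C, (D -> D)  //  !C, !(D -> D).
                  branch 1.1.2.1.1 (add C, (D -> D)):
                    × closes — contains both C and !C.
                  branch 1.1.2.1.2 (add !C, !(D -> D)):
                    !(D -> D): α-rule — add D, !D.
                    × closes — contains both D and !D.
              branch 1.1.2.2 (add !!D):
                (C == (D -> D)): β-rule — branch into C, (D -> D)  //  !C, !(D -> D).
                  branch 1.1.2.2.1 (add C, (D -> D)):
                    (D -> D): β-rule — branch into !D  //  D.
                      branch 1.1.2.2.1.1 (add !D):
                        × closes — contains both D and !D.
                      branch 1.1.2.2.1.2 (add D):
                        ○ open, literals {A=false, B=true, C=true, D=true}.
                  branch 1.1.2.2.2 (add !C, !(D -> D)):
                    !(D -> D): α-rule — add D, !D.
                    × closes — contains both D and !D.
      branch 1.2 (add C):
        (!F -> (C == (D -> D))): β-rule — branch into !!F  //  (C == (D -> D)).
          branch 1.2.1 (add !!F):
            ○ open, literals {C=true, F=true}.
          branch 1.2.2 (add (C == (D -> D))):
            (C == (D -> D)): β-rule — branch into C, (D -> D)  //  !C, !(D -> D).
              branch 1.2.2.1 (add C, (D -> D)):
                (D -> D): β-rule — branch into !D  //  D.
                  branch 1.2.2.1.1 (add !D):
                    ○ open, literals {C=true, D=false}.
                  branch 1.2.2.1.2 (add D):
                    ○ open, literals {C=true, D=true}.
              branch 1.2.2.2 (add !C, !(D -> D)):
                × closes — contains both C and !C.
  branch 2 (add !((B -> ((C && !D) || A)) -> C), !(!F -> (C == (D -> D)))):
    !((B -> ((C && !D) || A)) -> C): α-rule — add (B -> ((C && !D) || A)), !C.
    !(!F -> (C == (D -> D))): α-rule — add !F, !(C == (D -> D)).
    (B -> ((C && !D) || A)): β-rule — branch into !B  //  ((C && !D) || A).
      branch 2.1 (add !B):
        !(C == (D -> D)): β-rule — branch into C, !(D -> D)  //  !C, (D -> D).
          branch 2.1.1 (add C, !(D -> D)):
            × closes — contains both C and !C.
          branch 2.1.2 (add !C, (D -> D)):
            (D -> D): β-rule — branch into !D  //  D.
              branch 2.1.2.1 (add !D):
                ○ open, literals {B=false, C=false, D=false, F=false}.
              branch 2.1.2.2 (add D):
                ○ open, literals {B=false, C=false, D=true, F=false}.
      branch 2.2 (add ((C && !D) || A)):
        !(C == (D -> D)): β-rule — branch into C, !(D -> D)  //  !C, (D -> D).
          branch 2.2.1 (add C, !(D -> D)):
            × closes — contains both C and !C.
          branch 2.2.2 (add !C, (D -> D)):
            ((C && !D) || A): β-rule — branch into (C && !D)  //  A.
              branch 2.2.2.1 (add (C && !D)):
                (C && !D): α-rule — add C, !D.
                × closes — contains both C and !C.
              branch 2.2.2.2 (add A):
                (D -> D): β-rule — branch into !D  //  D.
                  branch 2.2.2.2.1 (add !D):
                    ○ open, literals {A=true, C=false, D=false, F=false}.
                  branch 2.2.2.2.2 (add D):
                    ○ open, literals {A=true, C=false, D=true, F=false}.
8 branches closed, 10 open.
Each open branch fixes some atoms; the unmentioned ones are free. Counting distinct full assignments: branch {A=false, B=true, C=false, F=true} (D, E) contributes 4 new; branch {A=false, B=true, D=true, F=true} (C, E) contributes 2 new; branch {A=false, B=true, C=true, D=true} (E, F) contributes 2 new; branch {C=true, F=true} (A, B, D, E) contributes 14 new; branch {C=true, D=false} (A, B, E, F) contributes 8 new; branch {C=true, D=true} (A, B, E, F) contributes 6 new; branch {B=false, C=false, D=false, F=false} (A, E) contributes 4 new; branch {B=false, C=false, D=true, F=false} (A, E) contributes 4 new; branch {A=true, C=false, D=false, F=false} (B, E) contributes 2 new; branch {A=true, C=false, D=true, F=false} (B, E) contributes 2 new. Total: 48.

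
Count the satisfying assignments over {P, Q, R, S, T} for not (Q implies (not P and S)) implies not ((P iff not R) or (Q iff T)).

23

Initial set: {(not (Q implies (not P and S)) implies not ((P iff not R) or (Q iff T)))}.
(not (Q implies (not P and S)) implies not ((P iff not R) or (Q iff T))): β-rule — branch into not not (Q implies (not P and S))  //  not ((P iff not R) or (Q iff T)).
  branch 1 (add not not (Q implies (not P and S))):
    not not (Q implies (not P and S)): β-rule — branch into not Q  //  (not P and S).
      branch 1.1 (add not Q):
        ○ open, literals {Q=0}.
      branch 1.2 (add (not P and S)):
        (not P and S): α-rule — add not P, S.
        ○ open, literals {P=0, S=1}.
  branch 2 (add not ((P iff not R) or (Q iff T))):
    not ((P iff not R) or (Q iff T)): α-rule — add not (P iff not R), not (Q iff T).
    not (P iff not R): β-rule — branch into P, not not R  //  not P, not R.
      branch 2.1 (add P, not not R):
        not (Q iff T): β-rule — branch into Q, not T  //  not Q, T.
          branch 2.1.1 (add Q, not T):
            ○ open, literals {P=1, Q=1, R=1, T=0}.
          branch 2.1.2 (add not Q, T):
            ○ open, literals {P=1, Q=0, R=1, T=1}.
      branch 2.2 (add not P, not R):
        not (Q iff T): β-rule — branch into Q, not T  //  not Q, T.
          branch 2.2.1 (add Q, not T):
            ○ open, literals {P=0, Q=1, R=0, T=0}.
          branch 2.2.2 (add not Q, T):
            ○ open, literals {P=0, Q=0, R=0, T=1}.
0 branches closed, 6 open.
Each open branch fixes some atoms; the unmentioned ones are free. Counting distinct full assignments: branch {Q=0} (P, R, S, T) contributes 16 new; branch {P=0, S=1} (Q, R, T) contributes 4 new; branch {P=1, Q=1, R=1, T=0} (S) contributes 2 new; branch {P=1, Q=0, R=1, T=1} (S) contributes 0 new; branch {P=0, Q=1, R=0, T=0} (S) contributes 1 new; branch {P=0, Q=0, R=0, T=1} (S) contributes 0 new. Total: 23.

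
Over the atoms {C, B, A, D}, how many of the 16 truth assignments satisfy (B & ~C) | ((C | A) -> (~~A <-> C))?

Initial set: {T ((B & ~C) | ((C | A) -> (~~A <-> C)))}.
T ((B & ~C) | ((C | A) -> (~~A <-> C))): β-rule — branch into T (B & ~C)  //  T ((C | A) -> (~~A <-> C)).
  branch 1 (add T (B & ~C)):
    T (B & ~C): α-rule — add T B, T ~C.
    ○ open, literals {B=true, C=false}.
  branch 2 (add T ((C | A) -> (~~A <-> C))):
    T ((C | A) -> (~~A <-> C)): β-rule — branch into F (C | A)  //  T (~~A <-> C).
      branch 2.1 (add F (C | A)):
        F (C | A): α-rule — add F C, F A.
        ○ open, literals {A=false, C=false}.
      branch 2.2 (add T (~~A <-> C)):
        T (~~A <-> C): β-rule — branch into T ~~A, T C  //  F ~~A, F C.
          branch 2.2.1 (add T ~~A, T C):
            T ~~A: drop double negation, giving T A.
            ○ open, literals {A=true, C=true}.
          branch 2.2.2 (add F ~~A, F C):
            F ~~A: drop double negation, giving F A.
            ○ open, literals {A=false, C=false}.
0 branches closed, 4 open.
Each open branch fixes some atoms; the unmentioned ones are free. Counting distinct full assignments: branch {B=true, C=false} (A, D) contributes 4 new; branch {A=false, C=false} (B, D) contributes 2 new; branch {A=true, C=true} (B, D) contributes 4 new; branch {A=false, C=false} (B, D) contributes 0 new. Total: 10.

10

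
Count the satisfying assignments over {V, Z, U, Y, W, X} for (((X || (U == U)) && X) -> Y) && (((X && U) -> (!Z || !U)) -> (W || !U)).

Initial set: {((((X || (U == U)) && X) -> Y) && (((X && U) -> (!Z || !U)) -> (W || !U)))}.
((((X || (U == U)) && X) -> Y) && (((X && U) -> (!Z || !U)) -> (W || !U))): α-rule — add (((X || (U == U)) && X) -> Y), (((X && U) -> (!Z || !U)) -> (W || !U)).
(((X || (U == U)) && X) -> Y): β-rule — branch into !((X || (U == U)) && X)  //  Y.
  branch 1 (add !((X || (U == U)) && X)):
    (((X && U) -> (!Z || !U)) -> (W || !U)): β-rule — branch into !((X && U) -> (!Z || !U))  //  (W || !U).
      branch 1.1 (add !((X && U) -> (!Z || !U))):
        !((X && U) -> (!Z || !U)): α-rule — add (X && U), !(!Z || !U).
        (X && U): α-rule — add X, U.
        !(!Z || !U): α-rule — add !!Z, !!U.
        !((X || (U == U)) && X): β-rule — branch into !(X || (U == U))  //  !X.
          branch 1.1.1 (add !(X || (U == U))):
            !(X || (U == U)): α-rule — add !X, !(U == U).
            × closes — contains both X and !X.
          branch 1.1.2 (add !X):
            × closes — contains both X and !X.
      branch 1.2 (add (W || !U)):
        !((X || (U == U)) && X): β-rule — branch into !(X || (U == U))  //  !X.
          branch 1.2.1 (add !(X || (U == U))):
            !(X || (U == U)): α-rule — add !X, !(U == U).
            (W || !U): β-rule — branch into W  //  !U.
              branch 1.2.1.1 (add W):
                !(U == U): β-rule — branch into U, !U  //  !U, U.
                  branch 1.2.1.1.1 (add U, !U):
                    × closes — contains both U and !U.
                  branch 1.2.1.1.2 (add !U, U):
                    × closes — contains both U and !U.
              branch 1.2.1.2 (add !U):
                !(U == U): β-rule — branch into U, !U  //  !U, U.
                  branch 1.2.1.2.1 (add U, !U):
                    × closes — contains both U and !U.
                  branch 1.2.1.2.2 (add !U, U):
                    × closes — contains both U and !U.
          branch 1.2.2 (add !X):
            (W || !U): β-rule — branch into W  //  !U.
              branch 1.2.2.1 (add W):
                ○ open, literals {W=1, X=0}.
              branch 1.2.2.2 (add !U):
                ○ open, literals {U=0, X=0}.
  branch 2 (add Y):
    (((X && U) -> (!Z || !U)) -> (W || !U)): β-rule — branch into !((X && U) -> (!Z || !U))  //  (W || !U).
      branch 2.1 (add !((X && U) -> (!Z || !U))):
        !((X && U) -> (!Z || !U)): α-rule — add (X && U), !(!Z || !U).
        (X && U): α-rule — add X, U.
        !(!Z || !U): α-rule — add !!Z, !!U.
        ○ open, literals {U=1, X=1, Y=1, Z=1}.
      branch 2.2 (add (W || !U)):
        (W || !U): β-rule — branch into W  //  !U.
          branch 2.2.1 (add W):
            ○ open, literals {W=1, Y=1}.
          branch 2.2.2 (add !U):
            ○ open, literals {U=0, Y=1}.
6 branches closed, 5 open.
Each open branch fixes some atoms; the unmentioned ones are free. Counting distinct full assignments: branch {W=1, X=0} (V, Z, U, Y) contributes 16 new; branch {U=0, X=0} (V, Z, Y, W) contributes 8 new; branch {U=1, X=1, Y=1, Z=1} (V, W) contributes 4 new; branch {W=1, Y=1} (V, Z, U, X) contributes 6 new; branch {U=0, Y=1} (V, Z, W, X) contributes 4 new. Total: 38.

38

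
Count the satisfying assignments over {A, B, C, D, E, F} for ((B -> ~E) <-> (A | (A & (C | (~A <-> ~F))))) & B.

16

Initial set: {(((B -> ~E) <-> (A | (A & (C | (~A <-> ~F))))) & B)}.
(((B -> ~E) <-> (A | (A & (C | (~A <-> ~F))))) & B): α-rule — add ((B -> ~E) <-> (A | (A & (C | (~A <-> ~F))))), B.
((B -> ~E) <-> (A | (A & (C | (~A <-> ~F))))): β-rule — branch into (B -> ~E), (A | (A & (C | (~A <-> ~F))))  //  ~(B -> ~E), ~(A | (A & (C | (~A <-> ~F)))).
  branch 1 (add (B -> ~E), (A | (A & (C | (~A <-> ~F))))):
    (B -> ~E): β-rule — branch into ~B  //  ~E.
      branch 1.1 (add ~B):
        × closes — contains both B and ~B.
      branch 1.2 (add ~E):
        (A | (A & (C | (~A <-> ~F)))): β-rule — branch into A  //  (A & (C | (~A <-> ~F))).
          branch 1.2.1 (add A):
            ○ open, literals {A=T, B=T, E=F}.
          branch 1.2.2 (add (A & (C | (~A <-> ~F)))):
            (A & (C | (~A <-> ~F))): α-rule — add A, (C | (~A <-> ~F)).
            (C | (~A <-> ~F)): β-rule — branch into C  //  (~A <-> ~F).
              branch 1.2.2.1 (add C):
                ○ open, literals {A=T, B=T, C=T, E=F}.
              branch 1.2.2.2 (add (~A <-> ~F)):
                (~A <-> ~F): β-rule — branch into ~A, ~F  //  ~~A, ~~F.
                  branch 1.2.2.2.1 (add ~A, ~F):
                    × closes — contains both A and ~A.
                  branch 1.2.2.2.2 (add ~~A, ~~F):
                    ○ open, literals {A=T, B=T, E=F, F=T}.
  branch 2 (add ~(B -> ~E), ~(A | (A & (C | (~A <-> ~F))))):
    ~(B -> ~E): α-rule — add B, ~~E.
    ~(A | (A & (C | (~A <-> ~F)))): α-rule — add ~A, ~(A & (C | (~A <-> ~F))).
    ~(A & (C | (~A <-> ~F))): β-rule — branch into ~A  //  ~(C | (~A <-> ~F)).
      branch 2.1 (add ~A):
        ○ open, literals {A=F, B=T, E=T}.
      branch 2.2 (add ~(C | (~A <-> ~F))):
        ~(C | (~A <-> ~F)): α-rule — add ~C, ~(~A <-> ~F).
        ~(~A <-> ~F): β-rule — branch into ~A, ~~F  //  ~~A, ~F.
          branch 2.2.1 (add ~A, ~~F):
            ○ open, literals {A=F, B=T, C=F, E=T, F=T}.
          branch 2.2.2 (add ~~A, ~F):
            × closes — contains both A and ~A.
3 branches closed, 5 open.
Each open branch fixes some atoms; the unmentioned ones are free. Counting distinct full assignments: branch {A=T, B=T, E=F} (C, D, F) contributes 8 new; branch {A=T, B=T, C=T, E=F} (D, F) contributes 0 new; branch {A=T, B=T, E=F, F=T} (C, D) contributes 0 new; branch {A=F, B=T, E=T} (C, D, F) contributes 8 new; branch {A=F, B=T, C=F, E=T, F=T} (D) contributes 0 new. Total: 16.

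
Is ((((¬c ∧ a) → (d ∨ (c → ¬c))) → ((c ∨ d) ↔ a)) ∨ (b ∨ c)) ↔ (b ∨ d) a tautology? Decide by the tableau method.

Not valid

Assume the negation and expand:
Initial set: {¬(((((¬c ∧ a) → (d ∨ (c → ¬c))) → ((c ∨ d) ↔ a)) ∨ (b ∨ c)) ↔ (b ∨ d))}.
¬(((((¬c ∧ a) → (d ∨ (c → ¬c))) → ((c ∨ d) ↔ a)) ∨ (b ∨ c)) ↔ (b ∨ d)): β-rule — branch into ((((¬c ∧ a) → (d ∨ (c → ¬c))) → ((c ∨ d) ↔ a)) ∨ (b ∨ c)), ¬(b ∨ d)  //  ¬((((¬c ∧ a) → (d ∨ (c → ¬c))) → ((c ∨ d) ↔ a)) ∨ (b ∨ c)), (b ∨ d).
  branch 1 (add ((((¬c ∧ a) → (d ∨ (c → ¬c))) → ((c ∨ d) ↔ a)) ∨ (b ∨ c)), ¬(b ∨ d)):
    ¬(b ∨ d): α-rule — add ¬b, ¬d.
    ((((¬c ∧ a) → (d ∨ (c → ¬c))) → ((c ∨ d) ↔ a)) ∨ (b ∨ c)): β-rule — branch into (((¬c ∧ a) → (d ∨ (c → ¬c))) → ((c ∨ d) ↔ a))  //  (b ∨ c).
      branch 1.1 (add (((¬c ∧ a) → (d ∨ (c → ¬c))) → ((c ∨ d) ↔ a))):
        (((¬c ∧ a) → (d ∨ (c → ¬c))) → ((c ∨ d) ↔ a)): β-rule — branch into ¬((¬c ∧ a) → (d ∨ (c → ¬c)))  //  ((c ∨ d) ↔ a).
          branch 1.1.1 (add ¬((¬c ∧ a) → (d ∨ (c → ¬c)))):
            ¬((¬c ∧ a) → (d ∨ (c → ¬c))): α-rule — add (¬c ∧ a), ¬(d ∨ (c → ¬c)).
            (¬c ∧ a): α-rule — add ¬c, a.
            ¬(d ∨ (c → ¬c)): α-rule — add ¬d, ¬(c → ¬c).
            ¬(c → ¬c): α-rule — add c, ¬¬c.
            × closes — contains both c and ¬c.
          branch 1.1.2 (add ((c ∨ d) ↔ a)):
            ((c ∨ d) ↔ a): β-rule — branch into (c ∨ d), a  //  ¬(c ∨ d), ¬a.
              branch 1.1.2.1 (add (c ∨ d), a):
                (c ∨ d): β-rule — branch into c  //  d.
                  branch 1.1.2.1.1 (add c):
                    ○ open, literals {a=true, b=false, c=true, d=false}.
                  branch 1.1.2.1.2 (add d):
                    × closes — contains both d and ¬d.
              branch 1.1.2.2 (add ¬(c ∨ d), ¬a):
                ¬(c ∨ d): α-rule — add ¬c, ¬d.
                ○ open, literals {a=false, b=false, c=false, d=false}.
      branch 1.2 (add (b ∨ c)):
        (b ∨ c): β-rule — branch into b  //  c.
          branch 1.2.1 (add b):
            × closes — contains both b and ¬b.
          branch 1.2.2 (add c):
            ○ open, literals {b=false, c=true, d=false}.
  branch 2 (add ¬((((¬c ∧ a) → (d ∨ (c → ¬c))) → ((c ∨ d) ↔ a)) ∨ (b ∨ c)), (b ∨ d)):
    ¬((((¬c ∧ a) → (d ∨ (c → ¬c))) → ((c ∨ d) ↔ a)) ∨ (b ∨ c)): α-rule — add ¬(((¬c ∧ a) → (d ∨ (c → ¬c))) → ((c ∨ d) ↔ a)), ¬(b ∨ c).
    ¬(((¬c ∧ a) → (d ∨ (c → ¬c))) → ((c ∨ d) ↔ a)): α-rule — add ((¬c ∧ a) → (d ∨ (c → ¬c))), ¬((c ∨ d) ↔ a).
    ¬(b ∨ c): α-rule — add ¬b, ¬c.
    (b ∨ d): β-rule — branch into b  //  d.
      branch 2.1 (add b):
        × closes — contains both b and ¬b.
      branch 2.2 (add d):
        ((¬c ∧ a) → (d ∨ (c → ¬c))): β-rule — branch into ¬(¬c ∧ a)  //  (d ∨ (c → ¬c)).
          branch 2.2.1 (add ¬(¬c ∧ a)):
            ¬((c ∨ d) ↔ a): β-rule — branch into (c ∨ d), ¬a  //  ¬(c ∨ d), a.
              branch 2.2.1.1 (add (c ∨ d), ¬a):
                ¬(¬c ∧ a): β-rule — branch into ¬¬c  //  ¬a.
                  branch 2.2.1.1.1 (add ¬¬c):
                    × closes — contains both c and ¬c.
                  branch 2.2.1.1.2 (add ¬a):
                    (c ∨ d): β-rule — branch into c  //  d.
                      branch 2.2.1.1.2.1 (add c):
                        × closes — contains both c and ¬c.
                      branch 2.2.1.1.2.2 (add d):
                        ○ open, literals {a=false, b=false, c=false, d=true}.
              branch 2.2.1.2 (add ¬(c ∨ d), a):
                ¬(c ∨ d): α-rule — add ¬c, ¬d.
                × closes — contains both d and ¬d.
          branch 2.2.2 (add (d ∨ (c → ¬c))):
            ¬((c ∨ d) ↔ a): β-rule — branch into (c ∨ d), ¬a  //  ¬(c ∨ d), a.
              branch 2.2.2.1 (add (c ∨ d), ¬a):
                (d ∨ (c → ¬c)): β-rule — branch into d  //  (c → ¬c).
                  branch 2.2.2.1.1 (add d):
                    (c ∨ d): β-rule — branch into c  //  d.
                      branch 2.2.2.1.1.1 (add c):
                        × closes — contains both c and ¬c.
                      branch 2.2.2.1.1.2 (add d):
                        ○ open, literals {a=false, b=false, c=false, d=true}.
                  branch 2.2.2.1.2 (add (c → ¬c)):
                    (c ∨ d): β-rule — branch into c  //  d.
                      branch 2.2.2.1.2.1 (add c):
                        × closes — contains both c and ¬c.
                      branch 2.2.2.1.2.2 (add d):
                        (c → ¬c): β-rule — branch into ¬c  //  ¬c.
                          branch 2.2.2.1.2.2.1 (add ¬c):
                            ○ open, literals {a=false, b=false, c=false, d=true}.
                          branch 2.2.2.1.2.2.2 (add ¬c):
                            ○ open, literals {a=false, b=false, c=false, d=true}.
              branch 2.2.2.2 (add ¬(c ∨ d), a):
                ¬(c ∨ d): α-rule — add ¬c, ¬d.
                × closes — contains both d and ¬d.
10 branches closed, 7 open.
An open branch gives a countermodel: a=true, b=false, c=true, d=false (unmentioned atoms arbitrary); under it the original formula is false.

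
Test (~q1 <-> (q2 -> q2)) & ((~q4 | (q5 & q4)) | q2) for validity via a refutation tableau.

Not valid

Assume the negation and expand:
Initial set: {F ((~q1 <-> (q2 -> q2)) & ((~q4 | (q5 & q4)) | q2))}.
F ((~q1 <-> (q2 -> q2)) & ((~q4 | (q5 & q4)) | q2)): β-rule — branch into F (~q1 <-> (q2 -> q2))  //  F ((~q4 | (q5 & q4)) | q2).
  branch 1 (add F (~q1 <-> (q2 -> q2))):
    F (~q1 <-> (q2 -> q2)): β-rule — branch into T ~q1, F (q2 -> q2)  //  F ~q1, T (q2 -> q2).
      branch 1.1 (add T ~q1, F (q2 -> q2)):
        F (q2 -> q2): α-rule — add T q2, F q2.
        × closes — contains both q2 and ~q2.
      branch 1.2 (add F ~q1, T (q2 -> q2)):
        T (q2 -> q2): β-rule — branch into F q2  //  T q2.
          branch 1.2.1 (add F q2):
            ○ open, literals {q1=1, q2=0}.
          branch 1.2.2 (add T q2):
            ○ open, literals {q1=1, q2=1}.
  branch 2 (add F ((~q4 | (q5 & q4)) | q2)):
    F ((~q4 | (q5 & q4)) | q2): α-rule — add F (~q4 | (q5 & q4)), F q2.
    F (~q4 | (q5 & q4)): α-rule — add F ~q4, F (q5 & q4).
    F (q5 & q4): β-rule — branch into F q5  //  F q4.
      branch 2.1 (add F q5):
        ○ open, literals {q2=0, q4=1, q5=0}.
      branch 2.2 (add F q4):
        × closes — contains both q4 and ~q4.
2 branches closed, 3 open.
An open branch gives a countermodel: q1=1, q2=0 (unmentioned atoms arbitrary); under it the original formula is false.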